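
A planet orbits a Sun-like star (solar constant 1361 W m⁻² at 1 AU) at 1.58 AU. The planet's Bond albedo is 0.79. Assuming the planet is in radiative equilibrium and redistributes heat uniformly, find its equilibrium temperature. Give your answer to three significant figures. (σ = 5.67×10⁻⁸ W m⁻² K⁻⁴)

T_eq ≈ 150 K

Flux at 1.58 AU: S = 1361/1.58² = 545 W m⁻².
Energy balance: absorbed = emitted ⇒ πR²·S(1−A) = 4πR²·σT_eq⁴, so T_eq⁴ = S(1−A)/(4σ).
T_eq = [545 × 0.21 / (4 × 5.67×10⁻⁸)]^(1/4) = (5.05×10⁸)^(1/4) = 150 K.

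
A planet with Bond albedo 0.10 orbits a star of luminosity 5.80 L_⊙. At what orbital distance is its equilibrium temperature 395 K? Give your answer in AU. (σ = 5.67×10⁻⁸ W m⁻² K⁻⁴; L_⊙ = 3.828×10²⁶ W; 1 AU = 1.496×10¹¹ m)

d ≈ 1.13 AU

L = 5.80 × 3.828×10²⁶ = 2.22×10²⁷ W.
From T_eq⁴ = L(1−A)/(16πσd²): d = √[L(1−A)/(16πσT_eq⁴)].
d = √[2.22×10²⁷ × 0.90 / (16π × 5.67×10⁻⁸ × (395)⁴)] = 1.70×10¹¹ m = 1.13 AU.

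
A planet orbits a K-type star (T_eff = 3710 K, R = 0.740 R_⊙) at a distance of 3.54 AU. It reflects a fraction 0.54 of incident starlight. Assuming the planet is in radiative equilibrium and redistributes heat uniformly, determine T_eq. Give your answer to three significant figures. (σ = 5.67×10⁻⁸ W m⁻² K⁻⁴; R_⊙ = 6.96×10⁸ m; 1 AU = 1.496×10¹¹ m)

T_eq ≈ 67.4 K

R_⋆ = 0.740 × 6.96×10⁸ = 5.15×10⁸ m.
d = 3.54 AU = 5.30×10¹¹ m.
L = 4πR_⋆²σT_⋆⁴ = 4π(5.15×10⁸)² × 5.67×10⁻⁸ × (3710)⁴ = 3.58×10²⁵ W.
S = L/(4πd²) = 10.2 W m⁻².
Energy balance: absorbed = emitted ⇒ πR²·S(1−A) = 4πR²·σT_eq⁴, so T_eq⁴ = S(1−A)/(4σ).
T_eq = [10.2 × 0.46 / (4 × 5.67×10⁻⁸)]^(1/4) = (2.06×10⁷)^(1/4) = 67.4 K.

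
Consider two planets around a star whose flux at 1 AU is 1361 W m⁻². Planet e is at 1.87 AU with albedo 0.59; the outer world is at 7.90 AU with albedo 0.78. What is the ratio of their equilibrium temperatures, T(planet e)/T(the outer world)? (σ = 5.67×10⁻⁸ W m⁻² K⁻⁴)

T₁/T₂ ≈ 2.402

T_eq = [S₀(1−A)/(4σd²)]^(1/4), so T ∝ (1−A)^(1/4) / √d.
T₁ = [1361×0.41/(4×5.67×10⁻⁸×1.87²)]^(1/4) = 162.87 K.
T₂ = [1361×0.22/(4×5.67×10⁻⁸×7.90²)]^(1/4) = 67.82 K.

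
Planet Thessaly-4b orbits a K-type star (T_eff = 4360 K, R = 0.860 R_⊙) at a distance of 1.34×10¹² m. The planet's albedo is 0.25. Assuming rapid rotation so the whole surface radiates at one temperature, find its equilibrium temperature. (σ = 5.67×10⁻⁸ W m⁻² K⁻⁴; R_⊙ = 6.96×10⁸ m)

T_eq ≈ 60.6 K

R_⋆ = 0.860 × 6.96×10⁸ = 5.99×10⁸ m.
L = 4πR_⋆²σT_⋆⁴ = 4π(5.99×10⁸)² × 5.67×10⁻⁸ × (4360)⁴ = 9.22×10²⁵ W.
S = L/(4πd²) = 4.09 W m⁻².
Energy balance: absorbed = emitted ⇒ πR²·S(1−A) = 4πR²·σT_eq⁴, so T_eq⁴ = S(1−A)/(4σ).
T_eq = [4.09 × 0.75 / (4 × 5.67×10⁻⁸)]^(1/4) = (1.35×10⁷)^(1/4) = 60.6 K.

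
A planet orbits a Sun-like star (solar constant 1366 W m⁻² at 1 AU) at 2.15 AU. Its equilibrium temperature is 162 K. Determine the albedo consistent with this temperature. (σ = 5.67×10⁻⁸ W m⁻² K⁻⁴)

A ≈ 0.47

Flux at 2.15 AU: S = 1366/2.15² = 296 W m⁻².
From T_eq⁴ = S(1−A)/(4σ): 1−A = 4σT_eq⁴/S.
1−A = 4 × 5.67×10⁻⁸ × (162)⁴ / 296 = 0.529.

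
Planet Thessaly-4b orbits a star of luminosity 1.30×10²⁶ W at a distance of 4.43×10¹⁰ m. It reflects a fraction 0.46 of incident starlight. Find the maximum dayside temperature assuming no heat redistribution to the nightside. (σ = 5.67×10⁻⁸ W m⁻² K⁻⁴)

Flux: S = L/(4πd²) = 1.30×10²⁶/(4π×(4.43×10¹⁰)²) = 5270 W m⁻².
With no redistribution each surface element balances locally: S(1−A) = σT⁴.
T = [5270 × 0.54 / 5.67×10⁻⁸]^(1/4) = (5.02×10¹⁰)^(1/4) = 473 K.

T_ss ≈ 473 K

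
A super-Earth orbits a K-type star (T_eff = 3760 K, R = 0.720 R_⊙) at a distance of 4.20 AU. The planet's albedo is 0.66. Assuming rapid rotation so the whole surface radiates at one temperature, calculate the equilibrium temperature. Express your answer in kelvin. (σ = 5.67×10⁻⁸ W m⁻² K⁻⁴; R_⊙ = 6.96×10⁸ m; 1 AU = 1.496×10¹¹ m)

R_⋆ = 0.720 × 6.96×10⁸ = 5.01×10⁸ m.
d = 4.20 AU = 6.28×10¹¹ m.
L = 4πR_⋆²σT_⋆⁴ = 4π(5.01×10⁸)² × 5.67×10⁻⁸ × (3760)⁴ = 3.58×10²⁵ W.
S = L/(4πd²) = 7.21 W m⁻².
Energy balance: absorbed = emitted ⇒ πR²·S(1−A) = 4πR²·σT_eq⁴, so T_eq⁴ = S(1−A)/(4σ).
T_eq = [7.21 × 0.34 / (4 × 5.67×10⁻⁸)]^(1/4) = (1.08×10⁷)^(1/4) = 57.3 K.

T_eq ≈ 57.3 K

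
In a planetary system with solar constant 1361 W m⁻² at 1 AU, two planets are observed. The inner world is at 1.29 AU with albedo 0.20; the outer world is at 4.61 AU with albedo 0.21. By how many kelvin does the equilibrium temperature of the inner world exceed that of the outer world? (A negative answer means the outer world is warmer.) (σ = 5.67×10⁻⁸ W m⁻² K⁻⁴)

ΔT ≈ 109.5 K

T_eq = [S₀(1−A)/(4σd²)]^(1/4), so T ∝ (1−A)^(1/4) / √d.
T₁ = [1361×0.80/(4×5.67×10⁻⁸×1.29²)]^(1/4) = 231.76 K.
T₂ = [1361×0.79/(4×5.67×10⁻⁸×4.61²)]^(1/4) = 122.21 K.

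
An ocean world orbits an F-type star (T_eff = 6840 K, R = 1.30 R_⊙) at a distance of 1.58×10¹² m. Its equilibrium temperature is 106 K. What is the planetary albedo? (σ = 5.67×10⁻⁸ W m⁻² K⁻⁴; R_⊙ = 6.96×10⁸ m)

R_⋆ = 1.30 × 6.96×10⁸ = 9.05×10⁸ m.
L = 4πR_⋆²σT_⋆⁴ = 4π(9.05×10⁸)² × 5.67×10⁻⁸ × (6840)⁴ = 1.28×10²⁷ W.
S = L/(4πd²) = 40.7 W m⁻².
From T_eq⁴ = S(1−A)/(4σ): 1−A = 4σT_eq⁴/S.
1−A = 4 × 5.67×10⁻⁸ × (106)⁴ / 40.7 = 0.704.

A ≈ 0.30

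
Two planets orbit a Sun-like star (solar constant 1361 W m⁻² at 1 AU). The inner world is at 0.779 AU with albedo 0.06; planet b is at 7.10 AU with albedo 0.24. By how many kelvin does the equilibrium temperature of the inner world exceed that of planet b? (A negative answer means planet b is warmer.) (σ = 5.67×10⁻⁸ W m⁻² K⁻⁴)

T_eq = [S₀(1−A)/(4σd²)]^(1/4), so T ∝ (1−A)^(1/4) / √d.
T₁ = [1361×0.94/(4×5.67×10⁻⁸×0.779²)]^(1/4) = 310.50 K.
T₂ = [1361×0.76/(4×5.67×10⁻⁸×7.10²)]^(1/4) = 97.53 K.

ΔT ≈ 213.0 K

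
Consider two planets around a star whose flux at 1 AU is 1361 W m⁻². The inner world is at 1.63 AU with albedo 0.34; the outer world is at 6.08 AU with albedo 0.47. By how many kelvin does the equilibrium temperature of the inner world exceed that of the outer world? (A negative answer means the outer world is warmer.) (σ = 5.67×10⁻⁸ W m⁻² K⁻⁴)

T_eq = [S₀(1−A)/(4σd²)]^(1/4), so T ∝ (1−A)^(1/4) / √d.
T₁ = [1361×0.66/(4×5.67×10⁻⁸×1.63²)]^(1/4) = 196.49 K.
T₂ = [1361×0.53/(4×5.67×10⁻⁸×6.08²)]^(1/4) = 96.31 K.

ΔT ≈ 100.2 K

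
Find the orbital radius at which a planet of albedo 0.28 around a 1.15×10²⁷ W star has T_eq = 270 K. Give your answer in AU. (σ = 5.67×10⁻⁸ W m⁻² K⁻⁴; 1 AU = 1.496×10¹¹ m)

From T_eq⁴ = L(1−A)/(16πσd²): d = √[L(1−A)/(16πσT_eq⁴)].
d = √[1.15×10²⁷ × 0.72 / (16π × 5.67×10⁻⁸ × (270)⁴)] = 2.34×10¹¹ m = 1.56 AU.

d ≈ 1.56 AU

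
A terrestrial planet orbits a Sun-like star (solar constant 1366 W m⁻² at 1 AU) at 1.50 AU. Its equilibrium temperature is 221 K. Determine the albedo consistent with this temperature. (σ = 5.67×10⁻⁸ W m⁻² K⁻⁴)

A ≈ 0.11

Flux at 1.50 AU: S = 1366/1.50² = 607 W m⁻².
From T_eq⁴ = S(1−A)/(4σ): 1−A = 4σT_eq⁴/S.
1−A = 4 × 5.67×10⁻⁸ × (221)⁴ / 607 = 0.891.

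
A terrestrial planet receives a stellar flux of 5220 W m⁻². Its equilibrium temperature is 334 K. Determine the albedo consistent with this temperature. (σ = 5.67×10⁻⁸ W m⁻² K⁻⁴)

A ≈ 0.46

From T_eq⁴ = S(1−A)/(4σ): 1−A = 4σT_eq⁴/S.
1−A = 4 × 5.67×10⁻⁸ × (334)⁴ / 5220 = 0.541.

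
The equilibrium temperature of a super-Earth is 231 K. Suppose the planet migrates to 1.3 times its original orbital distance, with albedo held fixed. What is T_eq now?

T_eq ≈ 203 K

T_eq ∝ L^(1/4) · d^(−1/2).
T′ = 231 / 1.3^(1/2) = 203 K.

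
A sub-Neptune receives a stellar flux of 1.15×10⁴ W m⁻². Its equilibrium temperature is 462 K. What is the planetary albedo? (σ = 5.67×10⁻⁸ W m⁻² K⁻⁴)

A ≈ 0.10

From T_eq⁴ = S(1−A)/(4σ): 1−A = 4σT_eq⁴/S.
1−A = 4 × 5.67×10⁻⁸ × (462)⁴ / 1.15×10⁴ = 0.898.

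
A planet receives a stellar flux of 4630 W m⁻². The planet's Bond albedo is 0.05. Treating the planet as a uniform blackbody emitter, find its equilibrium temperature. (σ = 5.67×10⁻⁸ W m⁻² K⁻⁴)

Energy balance: absorbed = emitted ⇒ πR²·S(1−A) = 4πR²·σT_eq⁴, so T_eq⁴ = S(1−A)/(4σ).
T_eq = [4630 × 0.95 / (4 × 5.67×10⁻⁸)]^(1/4) = (1.94×10¹⁰)^(1/4) = 373 K.

T_eq ≈ 373 K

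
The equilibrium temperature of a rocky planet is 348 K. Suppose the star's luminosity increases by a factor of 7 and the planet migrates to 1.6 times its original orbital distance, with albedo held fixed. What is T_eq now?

T_eq ∝ L^(1/4) · d^(−1/2).
T′ = 348 × 7^(1/4) / 1.6^(1/2) = 448 K.

T_eq ≈ 448 K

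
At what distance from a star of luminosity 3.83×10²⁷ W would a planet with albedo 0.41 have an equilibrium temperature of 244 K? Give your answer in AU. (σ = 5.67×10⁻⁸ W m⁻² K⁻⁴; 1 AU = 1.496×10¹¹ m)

d ≈ 3.16 AU

From T_eq⁴ = L(1−A)/(16πσd²): d = √[L(1−A)/(16πσT_eq⁴)].
d = √[3.83×10²⁷ × 0.59 / (16π × 5.67×10⁻⁸ × (244)⁴)] = 4.73×10¹¹ m = 3.16 AU.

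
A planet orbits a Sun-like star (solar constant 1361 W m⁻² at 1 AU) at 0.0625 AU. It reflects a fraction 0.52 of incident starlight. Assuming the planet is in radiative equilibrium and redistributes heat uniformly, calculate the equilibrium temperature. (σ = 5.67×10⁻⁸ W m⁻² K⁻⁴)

Flux at 0.0625 AU: S = 1361/0.0625² = 3.48×10⁵ W m⁻².
Energy balance: absorbed = emitted ⇒ πR²·S(1−A) = 4πR²·σT_eq⁴, so T_eq⁴ = S(1−A)/(4σ).
T_eq = [3.48×10⁵ × 0.48 / (4 × 5.67×10⁻⁸)]^(1/4) = (7.37×10¹¹)^(1/4) = 927 K.

T_eq ≈ 927 K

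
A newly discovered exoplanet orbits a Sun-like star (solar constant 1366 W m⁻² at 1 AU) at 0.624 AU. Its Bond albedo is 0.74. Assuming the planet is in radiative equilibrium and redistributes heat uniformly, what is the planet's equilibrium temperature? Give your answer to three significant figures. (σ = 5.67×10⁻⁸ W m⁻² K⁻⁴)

T_eq ≈ 252 K

Flux at 0.624 AU: S = 1366/0.624² = 3510 W m⁻².
Energy balance: absorbed = emitted ⇒ πR²·S(1−A) = 4πR²·σT_eq⁴, so T_eq⁴ = S(1−A)/(4σ).
T_eq = [3510 × 0.26 / (4 × 5.67×10⁻⁸)]^(1/4) = (4.02×10⁹)^(1/4) = 252 K.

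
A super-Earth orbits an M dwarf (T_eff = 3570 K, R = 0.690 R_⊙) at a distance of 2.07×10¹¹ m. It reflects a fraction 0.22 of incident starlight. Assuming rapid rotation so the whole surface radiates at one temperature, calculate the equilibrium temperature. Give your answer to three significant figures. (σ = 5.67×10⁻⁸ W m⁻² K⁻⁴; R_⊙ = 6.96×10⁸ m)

T_eq ≈ 114 K

R_⋆ = 0.690 × 6.96×10⁸ = 4.80×10⁸ m.
L = 4πR_⋆²σT_⋆⁴ = 4π(4.80×10⁸)² × 5.67×10⁻⁸ × (3570)⁴ = 2.67×10²⁵ W.
S = L/(4πd²) = 49.6 W m⁻².
Energy balance: absorbed = emitted ⇒ πR²·S(1−A) = 4πR²·σT_eq⁴, so T_eq⁴ = S(1−A)/(4σ).
T_eq = [49.6 × 0.78 / (4 × 5.67×10⁻⁸)]^(1/4) = (1.70×10⁸)^(1/4) = 114 K.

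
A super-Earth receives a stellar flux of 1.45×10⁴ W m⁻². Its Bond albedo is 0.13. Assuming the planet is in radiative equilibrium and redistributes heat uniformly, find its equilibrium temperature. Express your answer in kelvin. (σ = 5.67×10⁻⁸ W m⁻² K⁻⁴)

T_eq ≈ 486 K

Energy balance: absorbed = emitted ⇒ πR²·S(1−A) = 4πR²·σT_eq⁴, so T_eq⁴ = S(1−A)/(4σ).
T_eq = [1.45×10⁴ × 0.87 / (4 × 5.67×10⁻⁸)]^(1/4) = (5.56×10¹⁰)^(1/4) = 486 K.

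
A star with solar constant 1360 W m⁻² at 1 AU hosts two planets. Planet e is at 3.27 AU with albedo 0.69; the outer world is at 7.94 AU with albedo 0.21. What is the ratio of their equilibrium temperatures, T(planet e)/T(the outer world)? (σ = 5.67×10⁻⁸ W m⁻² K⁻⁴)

T₁/T₂ ≈ 1.233

T_eq = [S₀(1−A)/(4σd²)]^(1/4), so T ∝ (1−A)^(1/4) / √d.
T₁ = [1360×0.31/(4×5.67×10⁻⁸×3.27²)]^(1/4) = 114.83 K.
T₂ = [1360×0.79/(4×5.67×10⁻⁸×7.94²)]^(1/4) = 93.10 K.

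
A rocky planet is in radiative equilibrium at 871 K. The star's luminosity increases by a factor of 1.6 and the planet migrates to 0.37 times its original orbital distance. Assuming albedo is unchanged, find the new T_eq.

T_eq ∝ L^(1/4) · d^(−1/2).
T′ = 871 × 1.6^(1/4) / 0.37^(1/2) = 1610 K.

T_eq ≈ 1610 K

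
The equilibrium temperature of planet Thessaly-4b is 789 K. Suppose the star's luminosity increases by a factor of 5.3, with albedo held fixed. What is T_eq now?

T_eq ∝ L^(1/4) · d^(−1/2).
T′ = 789 × 5.3^(1/4) = 1200 K.

T_eq ≈ 1200 K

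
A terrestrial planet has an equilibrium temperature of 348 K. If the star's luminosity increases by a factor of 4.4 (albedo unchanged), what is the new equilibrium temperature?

T_eq ≈ 504 K

T_eq ∝ L^(1/4) · d^(−1/2).
T′ = 348 × 4.4^(1/4) = 504 K.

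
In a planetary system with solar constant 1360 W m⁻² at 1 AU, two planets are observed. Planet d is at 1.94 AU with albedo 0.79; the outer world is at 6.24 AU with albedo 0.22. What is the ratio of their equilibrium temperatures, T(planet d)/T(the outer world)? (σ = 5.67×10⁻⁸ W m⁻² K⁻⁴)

T₁/T₂ ≈ 1.292

T_eq = [S₀(1−A)/(4σd²)]^(1/4), so T ∝ (1−A)^(1/4) / √d.
T₁ = [1360×0.21/(4×5.67×10⁻⁸×1.94²)]^(1/4) = 135.25 K.
T₂ = [1360×0.78/(4×5.67×10⁻⁸×6.24²)]^(1/4) = 104.69 K.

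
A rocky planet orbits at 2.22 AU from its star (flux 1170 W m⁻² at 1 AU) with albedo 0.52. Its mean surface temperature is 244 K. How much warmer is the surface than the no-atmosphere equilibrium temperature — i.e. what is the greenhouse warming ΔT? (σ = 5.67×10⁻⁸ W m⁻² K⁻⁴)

ΔT ≈ 94.3 K

S = 1170/2.22² = 237.4 W m⁻².
T_eq = [S(1−A)/(4σ)]^(1/4) = [237.4×0.48/(4×5.67×10⁻⁸)]^(1/4) = 149.7 K.
ΔT = T_surf − T_eq = 244 − 149.7.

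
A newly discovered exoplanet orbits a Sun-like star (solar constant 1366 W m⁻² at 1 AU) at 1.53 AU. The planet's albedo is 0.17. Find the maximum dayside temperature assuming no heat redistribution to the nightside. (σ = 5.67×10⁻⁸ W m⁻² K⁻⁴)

T_ss ≈ 304 K

Flux at 1.53 AU: S = 1366/1.53² = 584 W m⁻².
With no redistribution each surface element balances locally: S(1−A) = σT⁴.
T = [584 × 0.83 / 5.67×10⁻⁸]^(1/4) = (8.54×10⁹)^(1/4) = 304 K.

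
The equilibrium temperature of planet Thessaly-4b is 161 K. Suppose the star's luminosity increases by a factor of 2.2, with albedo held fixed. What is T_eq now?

T_eq ≈ 196 K

T_eq ∝ L^(1/4) · d^(−1/2).
T′ = 161 × 2.2^(1/4) = 196 K.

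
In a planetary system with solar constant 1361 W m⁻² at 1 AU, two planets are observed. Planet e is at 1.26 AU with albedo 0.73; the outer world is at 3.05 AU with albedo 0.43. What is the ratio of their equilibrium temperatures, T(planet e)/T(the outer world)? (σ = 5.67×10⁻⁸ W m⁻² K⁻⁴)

T₁/T₂ ≈ 1.291

T_eq = [S₀(1−A)/(4σd²)]^(1/4), so T ∝ (1−A)^(1/4) / √d.
T₁ = [1361×0.27/(4×5.67×10⁻⁸×1.26²)]^(1/4) = 178.73 K.
T₂ = [1361×0.57/(4×5.67×10⁻⁸×3.05²)]^(1/4) = 138.48 K.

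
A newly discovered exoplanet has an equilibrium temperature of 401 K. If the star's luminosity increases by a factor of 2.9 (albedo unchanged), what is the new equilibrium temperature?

T_eq ∝ L^(1/4) · d^(−1/2).
T′ = 401 × 2.9^(1/4) = 523 K.

T_eq ≈ 523 K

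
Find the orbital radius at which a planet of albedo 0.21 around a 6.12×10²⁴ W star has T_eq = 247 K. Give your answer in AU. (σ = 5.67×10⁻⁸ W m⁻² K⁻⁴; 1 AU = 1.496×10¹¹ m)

From T_eq⁴ = L(1−A)/(16πσd²): d = √[L(1−A)/(16πσT_eq⁴)].
d = √[6.12×10²⁴ × 0.79 / (16π × 5.67×10⁻⁸ × (247)⁴)] = 2.13×10¹⁰ m = 0.143 AU.

d ≈ 0.143 AU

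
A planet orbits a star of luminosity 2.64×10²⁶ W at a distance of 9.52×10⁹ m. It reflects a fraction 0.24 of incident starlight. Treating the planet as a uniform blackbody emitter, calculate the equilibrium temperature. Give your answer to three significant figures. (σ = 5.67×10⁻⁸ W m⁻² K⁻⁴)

T_eq ≈ 939 K

Flux: S = L/(4πd²) = 2.64×10²⁶/(4π×(9.52×10⁹)²) = 2.32×10⁵ W m⁻².
Energy balance: absorbed = emitted ⇒ πR²·S(1−A) = 4πR²·σT_eq⁴, so T_eq⁴ = S(1−A)/(4σ).
T_eq = [2.32×10⁵ × 0.76 / (4 × 5.67×10⁻⁸)]^(1/4) = (7.77×10¹¹)^(1/4) = 939 K.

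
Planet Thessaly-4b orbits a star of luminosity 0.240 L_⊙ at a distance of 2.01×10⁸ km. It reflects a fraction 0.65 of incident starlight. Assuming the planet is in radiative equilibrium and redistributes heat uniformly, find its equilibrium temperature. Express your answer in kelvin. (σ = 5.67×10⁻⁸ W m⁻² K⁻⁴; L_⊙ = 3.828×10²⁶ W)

d = 2.01×10⁸ km = 2.01×10¹¹ m.
L = 0.240 × 3.828×10²⁶ = 9.19×10²⁵ W.
Flux: S = L/(4πd²) = 9.19×10²⁵/(4π×(2.01×10¹¹)²) = 181 W m⁻².
Energy balance: absorbed = emitted ⇒ πR²·S(1−A) = 4πR²·σT_eq⁴, so T_eq⁴ = S(1−A)/(4σ).
T_eq = [181 × 0.35 / (4 × 5.67×10⁻⁸)]^(1/4) = (2.79×10⁸)^(1/4) = 129 K.

T_eq ≈ 129 K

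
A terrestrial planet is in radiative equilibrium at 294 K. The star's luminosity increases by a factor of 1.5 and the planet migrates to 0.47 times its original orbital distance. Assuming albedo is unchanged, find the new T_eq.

T_eq ∝ L^(1/4) · d^(−1/2).
T′ = 294 × 1.5^(1/4) / 0.47^(1/2) = 475 K.

T_eq ≈ 475 K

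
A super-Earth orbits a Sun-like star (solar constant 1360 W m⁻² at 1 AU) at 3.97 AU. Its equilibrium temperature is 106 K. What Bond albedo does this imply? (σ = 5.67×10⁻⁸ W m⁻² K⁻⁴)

A ≈ 0.67

Flux at 3.97 AU: S = 1360/3.97² = 86.3 W m⁻².
From T_eq⁴ = S(1−A)/(4σ): 1−A = 4σT_eq⁴/S.
1−A = 4 × 5.67×10⁻⁸ × (106)⁴ / 86.3 = 0.332.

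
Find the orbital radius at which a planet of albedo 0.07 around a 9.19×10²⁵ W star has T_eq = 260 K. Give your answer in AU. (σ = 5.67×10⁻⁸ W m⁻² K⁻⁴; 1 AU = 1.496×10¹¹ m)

d ≈ 0.541 AU

From T_eq⁴ = L(1−A)/(16πσd²): d = √[L(1−A)/(16πσT_eq⁴)].
d = √[9.19×10²⁵ × 0.93 / (16π × 5.67×10⁻⁸ × (260)⁴)] = 8.10×10¹⁰ m = 0.541 AU.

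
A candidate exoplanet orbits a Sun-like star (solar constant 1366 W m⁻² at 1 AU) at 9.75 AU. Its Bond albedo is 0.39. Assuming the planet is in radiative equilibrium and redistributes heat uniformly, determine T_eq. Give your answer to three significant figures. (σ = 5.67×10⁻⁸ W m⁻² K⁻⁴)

Flux at 9.75 AU: S = 1366/9.75² = 14.4 W m⁻².
Energy balance: absorbed = emitted ⇒ πR²·S(1−A) = 4πR²·σT_eq⁴, so T_eq⁴ = S(1−A)/(4σ).
T_eq = [14.4 × 0.61 / (4 × 5.67×10⁻⁸)]^(1/4) = (3.86×10⁷)^(1/4) = 78.8 K.

T_eq ≈ 78.8 K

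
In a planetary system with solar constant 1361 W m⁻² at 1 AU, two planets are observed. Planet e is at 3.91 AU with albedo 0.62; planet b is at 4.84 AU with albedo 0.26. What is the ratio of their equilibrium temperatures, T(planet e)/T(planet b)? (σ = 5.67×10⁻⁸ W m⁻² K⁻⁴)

T₁/T₂ ≈ 0.942

T_eq = [S₀(1−A)/(4σd²)]^(1/4), so T ∝ (1−A)^(1/4) / √d.
T₁ = [1361×0.38/(4×5.67×10⁻⁸×3.91²)]^(1/4) = 110.51 K.
T₂ = [1361×0.74/(4×5.67×10⁻⁸×4.84²)]^(1/4) = 117.34 K.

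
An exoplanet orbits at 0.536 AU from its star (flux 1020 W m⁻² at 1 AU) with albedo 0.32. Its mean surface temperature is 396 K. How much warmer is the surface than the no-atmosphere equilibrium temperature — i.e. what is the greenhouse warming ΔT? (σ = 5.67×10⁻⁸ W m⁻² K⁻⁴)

ΔT ≈ 74.8 K

S = 1020/0.536² = 3550 W m⁻².
T_eq = [S(1−A)/(4σ)]^(1/4) = [3550×0.68/(4×5.67×10⁻⁸)]^(1/4) = 321.2 K.
ΔT = T_surf − T_eq = 396 − 321.2.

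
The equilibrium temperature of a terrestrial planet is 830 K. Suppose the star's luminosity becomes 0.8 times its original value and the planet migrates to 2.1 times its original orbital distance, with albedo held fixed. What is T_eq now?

T_eq ∝ L^(1/4) · d^(−1/2).
T′ = 830 × 0.8^(1/4) / 2.1^(1/2) = 542 K.

T_eq ≈ 542 K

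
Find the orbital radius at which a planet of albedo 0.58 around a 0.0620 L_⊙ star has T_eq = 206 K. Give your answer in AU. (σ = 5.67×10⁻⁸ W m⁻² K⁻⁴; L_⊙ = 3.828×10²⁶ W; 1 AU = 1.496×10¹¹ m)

L = 0.0620 × 3.828×10²⁶ = 2.37×10²⁵ W.
From T_eq⁴ = L(1−A)/(16πσd²): d = √[L(1−A)/(16πσT_eq⁴)].
d = √[2.37×10²⁵ × 0.42 / (16π × 5.67×10⁻⁸ × (206)⁴)] = 4.41×10¹⁰ m = 0.295 AU.

d ≈ 0.295 AU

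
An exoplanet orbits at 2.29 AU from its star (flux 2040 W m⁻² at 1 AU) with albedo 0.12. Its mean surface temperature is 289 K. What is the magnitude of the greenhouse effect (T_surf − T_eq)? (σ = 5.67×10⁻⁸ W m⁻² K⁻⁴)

S = 2040/2.29² = 389.0 W m⁻².
T_eq = [S(1−A)/(4σ)]^(1/4) = [389.0×0.88/(4×5.67×10⁻⁸)]^(1/4) = 197.1 K.
ΔT = T_surf − T_eq = 289 − 197.1.

ΔT ≈ 91.9 K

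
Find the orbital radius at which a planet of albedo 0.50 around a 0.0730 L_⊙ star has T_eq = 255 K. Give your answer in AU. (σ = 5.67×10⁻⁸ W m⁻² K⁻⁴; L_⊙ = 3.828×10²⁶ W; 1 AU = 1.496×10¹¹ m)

d ≈ 0.228 AU

L = 0.0730 × 3.828×10²⁶ = 2.79×10²⁵ W.
From T_eq⁴ = L(1−A)/(16πσd²): d = √[L(1−A)/(16πσT_eq⁴)].
d = √[2.79×10²⁵ × 0.50 / (16π × 5.67×10⁻⁸ × (255)⁴)] = 3.41×10¹⁰ m = 0.228 AU.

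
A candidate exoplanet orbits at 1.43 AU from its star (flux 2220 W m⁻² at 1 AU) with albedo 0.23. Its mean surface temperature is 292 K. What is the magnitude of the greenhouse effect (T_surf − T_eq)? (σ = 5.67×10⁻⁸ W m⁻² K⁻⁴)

S = 2220/1.43² = 1086 W m⁻².
T_eq = [S(1−A)/(4σ)]^(1/4) = [1086×0.77/(4×5.67×10⁻⁸)]^(1/4) = 246.4 K.
ΔT = T_surf − T_eq = 292 − 246.4.

ΔT ≈ 45.6 K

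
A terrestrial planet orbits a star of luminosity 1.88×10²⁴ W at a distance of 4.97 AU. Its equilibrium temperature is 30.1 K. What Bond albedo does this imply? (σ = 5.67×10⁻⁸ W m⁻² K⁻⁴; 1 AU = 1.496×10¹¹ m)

A ≈ 0.31

d = 4.97 AU = 7.44×10¹¹ m.
Flux: S = L/(4πd²) = 1.88×10²⁴/(4π×(7.44×10¹¹)²) = 0.271 W m⁻².
From T_eq⁴ = S(1−A)/(4σ): 1−A = 4σT_eq⁴/S.
1−A = 4 × 5.67×10⁻⁸ × (30.1)⁴ / 0.271 = 0.688.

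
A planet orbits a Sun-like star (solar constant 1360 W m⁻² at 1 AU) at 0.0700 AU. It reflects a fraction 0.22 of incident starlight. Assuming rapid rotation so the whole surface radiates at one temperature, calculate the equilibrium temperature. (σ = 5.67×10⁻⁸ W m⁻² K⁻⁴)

Flux at 0.0700 AU: S = 1360/0.0700² = 2.78×10⁵ W m⁻².
Energy balance: absorbed = emitted ⇒ πR²·S(1−A) = 4πR²·σT_eq⁴, so T_eq⁴ = S(1−A)/(4σ).
T_eq = [2.78×10⁵ × 0.78 / (4 × 5.67×10⁻⁸)]^(1/4) = (9.55×10¹¹)^(1/4) = 988 K.

T_eq ≈ 988 K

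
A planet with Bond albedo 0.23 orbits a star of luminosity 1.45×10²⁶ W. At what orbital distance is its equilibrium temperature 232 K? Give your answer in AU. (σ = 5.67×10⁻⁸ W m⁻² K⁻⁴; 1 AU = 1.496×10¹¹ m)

d ≈ 0.777 AU

From T_eq⁴ = L(1−A)/(16πσd²): d = √[L(1−A)/(16πσT_eq⁴)].
d = √[1.45×10²⁶ × 0.77 / (16π × 5.67×10⁻⁸ × (232)⁴)] = 1.16×10¹¹ m = 0.777 AU.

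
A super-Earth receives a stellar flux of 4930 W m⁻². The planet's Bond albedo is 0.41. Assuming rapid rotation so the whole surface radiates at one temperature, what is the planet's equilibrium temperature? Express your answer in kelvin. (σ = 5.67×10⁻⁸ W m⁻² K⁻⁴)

T_eq ≈ 337 K

Energy balance: absorbed = emitted ⇒ πR²·S(1−A) = 4πR²·σT_eq⁴, so T_eq⁴ = S(1−A)/(4σ).
T_eq = [4930 × 0.59 / (4 × 5.67×10⁻⁸)]^(1/4) = (1.28×10¹⁰)^(1/4) = 337 K.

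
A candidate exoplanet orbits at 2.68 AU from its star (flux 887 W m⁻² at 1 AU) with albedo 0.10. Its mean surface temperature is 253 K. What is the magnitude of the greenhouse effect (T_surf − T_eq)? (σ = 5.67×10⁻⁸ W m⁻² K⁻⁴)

S = 887/2.68² = 123.5 W m⁻².
T_eq = [S(1−A)/(4σ)]^(1/4) = [123.5×0.90/(4×5.67×10⁻⁸)]^(1/4) = 148.8 K.
ΔT = T_surf − T_eq = 253 − 148.8.

ΔT ≈ 104.2 K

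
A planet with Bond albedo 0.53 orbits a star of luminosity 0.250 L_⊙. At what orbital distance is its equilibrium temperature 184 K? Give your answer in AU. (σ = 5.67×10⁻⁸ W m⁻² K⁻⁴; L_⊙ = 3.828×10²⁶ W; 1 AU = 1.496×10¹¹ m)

d ≈ 0.784 AU

L = 0.250 × 3.828×10²⁶ = 9.57×10²⁵ W.
From T_eq⁴ = L(1−A)/(16πσd²): d = √[L(1−A)/(16πσT_eq⁴)].
d = √[9.57×10²⁵ × 0.47 / (16π × 5.67×10⁻⁸ × (184)⁴)] = 1.17×10¹¹ m = 0.784 AU.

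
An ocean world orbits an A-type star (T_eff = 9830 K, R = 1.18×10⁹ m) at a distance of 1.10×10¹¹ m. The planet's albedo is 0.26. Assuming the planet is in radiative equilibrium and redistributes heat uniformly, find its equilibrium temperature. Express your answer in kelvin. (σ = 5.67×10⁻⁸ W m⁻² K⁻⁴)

L = 4πR_⋆²σT_⋆⁴ = 4π(1.18×10⁹)² × 5.67×10⁻⁸ × (9830)⁴ = 9.26×10²⁷ W.
S = L/(4πd²) = 6.09×10⁴ W m⁻².
Energy balance: absorbed = emitted ⇒ πR²·S(1−A) = 4πR²·σT_eq⁴, so T_eq⁴ = S(1−A)/(4σ).
T_eq = [6.09×10⁴ × 0.74 / (4 × 5.67×10⁻⁸)]^(1/4) = (1.99×10¹¹)^(1/4) = 668 K.

T_eq ≈ 668 K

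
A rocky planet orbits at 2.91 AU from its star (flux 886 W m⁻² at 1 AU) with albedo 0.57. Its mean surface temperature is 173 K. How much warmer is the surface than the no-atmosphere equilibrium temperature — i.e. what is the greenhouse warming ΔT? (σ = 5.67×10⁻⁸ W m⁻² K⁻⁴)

S = 886/2.91² = 104.6 W m⁻².
T_eq = [S(1−A)/(4σ)]^(1/4) = [104.6×0.43/(4×5.67×10⁻⁸)]^(1/4) = 118.7 K.
ΔT = T_surf − T_eq = 173 − 118.7.

ΔT ≈ 54.3 K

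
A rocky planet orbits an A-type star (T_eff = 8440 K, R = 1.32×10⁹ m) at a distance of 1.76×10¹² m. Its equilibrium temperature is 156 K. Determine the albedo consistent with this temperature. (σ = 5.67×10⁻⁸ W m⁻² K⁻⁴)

L = 4πR_⋆²σT_⋆⁴ = 4π(1.32×10⁹)² × 5.67×10⁻⁸ × (8440)⁴ = 6.30×10²⁷ W.
S = L/(4πd²) = 162 W m⁻².
From T_eq⁴ = S(1−A)/(4σ): 1−A = 4σT_eq⁴/S.
1−A = 4 × 5.67×10⁻⁸ × (156)⁴ / 162 = 0.830.

A ≈ 0.17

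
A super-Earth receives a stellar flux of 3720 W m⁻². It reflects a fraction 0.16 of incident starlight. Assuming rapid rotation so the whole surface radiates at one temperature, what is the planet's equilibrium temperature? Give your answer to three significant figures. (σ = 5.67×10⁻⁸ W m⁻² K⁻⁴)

Energy balance: absorbed = emitted ⇒ πR²·S(1−A) = 4πR²·σT_eq⁴, so T_eq⁴ = S(1−A)/(4σ).
T_eq = [3720 × 0.84 / (4 × 5.67×10⁻⁸)]^(1/4) = (1.38×10¹⁰)^(1/4) = 343 K.

T_eq ≈ 343 K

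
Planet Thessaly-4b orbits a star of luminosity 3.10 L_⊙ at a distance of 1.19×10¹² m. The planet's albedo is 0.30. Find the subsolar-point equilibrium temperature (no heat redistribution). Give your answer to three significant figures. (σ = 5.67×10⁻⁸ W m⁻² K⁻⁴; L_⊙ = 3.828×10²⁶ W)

T_ss ≈ 169 K

L = 3.10 × 3.828×10²⁶ = 1.19×10²⁷ W.
Flux: S = L/(4πd²) = 1.19×10²⁷/(4π×(1.19×10¹²)²) = 66.7 W m⁻².
At the subsolar point the surface absorbs S(1−A) and emits σT⁴ per unit area — no factor of 4, since only the local patch is in balance.
T = [66.7 × 0.70 / 5.67×10⁻⁸]^(1/4) = (8.23×10⁸)^(1/4) = 169 K.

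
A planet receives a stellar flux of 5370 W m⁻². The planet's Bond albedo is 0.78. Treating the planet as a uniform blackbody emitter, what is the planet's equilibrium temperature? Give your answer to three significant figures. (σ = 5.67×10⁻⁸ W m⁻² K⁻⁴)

T_eq ≈ 269 K

Energy balance: absorbed = emitted ⇒ πR²·S(1−A) = 4πR²·σT_eq⁴, so T_eq⁴ = S(1−A)/(4σ).
T_eq = [5370 × 0.22 / (4 × 5.67×10⁻⁸)]^(1/4) = (5.21×10⁹)^(1/4) = 269 K.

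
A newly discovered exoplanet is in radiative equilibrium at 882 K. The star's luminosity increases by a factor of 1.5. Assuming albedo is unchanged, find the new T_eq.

T_eq ≈ 976 K

T_eq ∝ L^(1/4) · d^(−1/2).
T′ = 882 × 1.5^(1/4) = 976 K.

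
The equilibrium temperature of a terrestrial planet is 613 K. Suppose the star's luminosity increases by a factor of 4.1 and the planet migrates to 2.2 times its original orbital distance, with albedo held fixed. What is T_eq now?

T_eq ≈ 588 K

T_eq ∝ L^(1/4) · d^(−1/2).
T′ = 613 × 4.1^(1/4) / 2.2^(1/2) = 588 K.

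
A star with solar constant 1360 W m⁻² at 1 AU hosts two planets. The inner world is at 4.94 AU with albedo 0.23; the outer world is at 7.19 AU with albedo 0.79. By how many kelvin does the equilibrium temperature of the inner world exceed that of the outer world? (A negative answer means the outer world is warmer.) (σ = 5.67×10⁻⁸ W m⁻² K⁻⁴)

T_eq = [S₀(1−A)/(4σd²)]^(1/4), so T ∝ (1−A)^(1/4) / √d.
T₁ = [1360×0.77/(4×5.67×10⁻⁸×4.94²)]^(1/4) = 117.28 K.
T₂ = [1360×0.21/(4×5.67×10⁻⁸×7.19²)]^(1/4) = 70.25 K.

ΔT ≈ 47.0 K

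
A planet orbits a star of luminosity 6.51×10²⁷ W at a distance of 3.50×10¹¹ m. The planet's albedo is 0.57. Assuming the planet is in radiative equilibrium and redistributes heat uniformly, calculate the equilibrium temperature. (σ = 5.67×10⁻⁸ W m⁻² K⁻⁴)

Flux: S = L/(4πd²) = 6.51×10²⁷/(4π×(3.50×10¹¹)²) = 4230 W m⁻².
Energy balance: absorbed = emitted ⇒ πR²·S(1−A) = 4πR²·σT_eq⁴, so T_eq⁴ = S(1−A)/(4σ).
T_eq = [4230 × 0.43 / (4 × 5.67×10⁻⁸)]^(1/4) = (8.02×10⁹)^(1/4) = 299 K.

T_eq ≈ 299 K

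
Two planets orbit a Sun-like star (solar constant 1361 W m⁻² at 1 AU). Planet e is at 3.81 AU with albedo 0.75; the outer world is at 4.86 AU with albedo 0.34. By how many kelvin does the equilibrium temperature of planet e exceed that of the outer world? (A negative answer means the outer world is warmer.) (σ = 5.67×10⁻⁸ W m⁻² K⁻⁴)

T_eq = [S₀(1−A)/(4σd²)]^(1/4), so T ∝ (1−A)^(1/4) / √d.
T₁ = [1361×0.25/(4×5.67×10⁻⁸×3.81²)]^(1/4) = 100.83 K.
T₂ = [1361×0.66/(4×5.67×10⁻⁸×4.86²)]^(1/4) = 113.79 K.

ΔT ≈ -13.0 K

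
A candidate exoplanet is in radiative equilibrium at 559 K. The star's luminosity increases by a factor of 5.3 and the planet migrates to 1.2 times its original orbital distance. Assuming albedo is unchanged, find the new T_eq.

T_eq ≈ 774 K

T_eq ∝ L^(1/4) · d^(−1/2).
T′ = 559 × 5.3^(1/4) / 1.2^(1/2) = 774 K.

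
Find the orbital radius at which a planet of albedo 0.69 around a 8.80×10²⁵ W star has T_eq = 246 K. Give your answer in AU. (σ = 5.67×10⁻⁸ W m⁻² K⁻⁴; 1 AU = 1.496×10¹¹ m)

d ≈ 0.342 AU

From T_eq⁴ = L(1−A)/(16πσd²): d = √[L(1−A)/(16πσT_eq⁴)].
d = √[8.80×10²⁵ × 0.31 / (16π × 5.67×10⁻⁸ × (246)⁴)] = 5.11×10¹⁰ m = 0.342 AU.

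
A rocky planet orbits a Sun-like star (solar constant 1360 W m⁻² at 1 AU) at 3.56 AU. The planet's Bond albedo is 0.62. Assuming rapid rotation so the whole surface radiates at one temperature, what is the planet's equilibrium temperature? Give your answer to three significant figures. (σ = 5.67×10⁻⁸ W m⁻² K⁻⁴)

Flux at 3.56 AU: S = 1360/3.56² = 107 W m⁻².
Energy balance: absorbed = emitted ⇒ πR²·S(1−A) = 4πR²·σT_eq⁴, so T_eq⁴ = S(1−A)/(4σ).
T_eq = [107 × 0.38 / (4 × 5.67×10⁻⁸)]^(1/4) = (1.80×10⁸)^(1/4) = 116 K.

T_eq ≈ 116 K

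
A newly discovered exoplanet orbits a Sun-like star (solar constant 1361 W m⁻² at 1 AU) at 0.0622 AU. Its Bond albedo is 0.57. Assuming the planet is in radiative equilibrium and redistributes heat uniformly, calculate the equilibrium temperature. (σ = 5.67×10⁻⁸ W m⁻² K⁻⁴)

Flux at 0.0622 AU: S = 1361/0.0622² = 3.52×10⁵ W m⁻².
Energy balance: absorbed = emitted ⇒ πR²·S(1−A) = 4πR²·σT_eq⁴, so T_eq⁴ = S(1−A)/(4σ).
T_eq = [3.52×10⁵ × 0.43 / (4 × 5.67×10⁻⁸)]^(1/4) = (6.67×10¹¹)^(1/4) = 904 K.

T_eq ≈ 904 K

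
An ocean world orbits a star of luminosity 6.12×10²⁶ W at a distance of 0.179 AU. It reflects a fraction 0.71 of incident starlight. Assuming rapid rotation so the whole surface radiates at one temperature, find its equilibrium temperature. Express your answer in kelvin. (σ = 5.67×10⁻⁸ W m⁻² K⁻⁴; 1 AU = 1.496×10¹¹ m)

T_eq ≈ 543 K

d = 0.179 AU = 2.68×10¹⁰ m.
Flux: S = L/(4πd²) = 6.12×10²⁶/(4π×(2.68×10¹⁰)²) = 6.79×10⁴ W m⁻².
Energy balance: absorbed = emitted ⇒ πR²·S(1−A) = 4πR²·σT_eq⁴, so T_eq⁴ = S(1−A)/(4σ).
T_eq = [6.79×10⁴ × 0.29 / (4 × 5.67×10⁻⁸)]^(1/4) = (8.68×10¹⁰)^(1/4) = 543 K.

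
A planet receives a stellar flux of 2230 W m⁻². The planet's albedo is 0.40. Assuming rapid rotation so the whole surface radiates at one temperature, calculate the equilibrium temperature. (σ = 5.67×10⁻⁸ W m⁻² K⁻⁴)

Energy balance: absorbed = emitted ⇒ πR²·S(1−A) = 4πR²·σT_eq⁴, so T_eq⁴ = S(1−A)/(4σ).
T_eq = [2230 × 0.60 / (4 × 5.67×10⁻⁸)]^(1/4) = (5.90×10⁹)^(1/4) = 277 K.

T_eq ≈ 277 K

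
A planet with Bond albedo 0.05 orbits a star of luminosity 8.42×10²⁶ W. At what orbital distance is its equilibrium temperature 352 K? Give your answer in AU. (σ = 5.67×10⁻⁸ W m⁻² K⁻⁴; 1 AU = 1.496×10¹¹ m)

From T_eq⁴ = L(1−A)/(16πσd²): d = √[L(1−A)/(16πσT_eq⁴)].
d = √[8.42×10²⁶ × 0.95 / (16π × 5.67×10⁻⁸ × (352)⁴)] = 1.35×10¹¹ m = 0.904 AU.

d ≈ 0.904 AU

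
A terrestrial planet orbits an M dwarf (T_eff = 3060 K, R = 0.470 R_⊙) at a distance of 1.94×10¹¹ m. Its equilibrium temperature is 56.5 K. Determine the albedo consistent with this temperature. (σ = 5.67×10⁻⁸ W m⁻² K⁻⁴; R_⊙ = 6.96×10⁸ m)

R_⋆ = 0.470 × 6.96×10⁸ = 3.27×10⁸ m.
L = 4πR_⋆²σT_⋆⁴ = 4π(3.27×10⁸)² × 5.67×10⁻⁸ × (3060)⁴ = 6.68×10²⁴ W.
S = L/(4πd²) = 14.1 W m⁻².
From T_eq⁴ = S(1−A)/(4σ): 1−A = 4σT_eq⁴/S.
1−A = 4 × 5.67×10⁻⁸ × (56.5)⁴ / 14.1 = 0.164.

A ≈ 0.84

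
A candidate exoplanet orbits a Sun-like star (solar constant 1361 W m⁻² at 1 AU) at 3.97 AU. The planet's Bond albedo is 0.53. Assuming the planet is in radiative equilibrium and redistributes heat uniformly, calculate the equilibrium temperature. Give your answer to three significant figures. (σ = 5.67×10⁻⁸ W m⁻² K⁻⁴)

Flux at 3.97 AU: S = 1361/3.97² = 86.4 W m⁻².
Energy balance: absorbed = emitted ⇒ πR²·S(1−A) = 4πR²·σT_eq⁴, so T_eq⁴ = S(1−A)/(4σ).
T_eq = [86.4 × 0.47 / (4 × 5.67×10⁻⁸)]^(1/4) = (1.79×10⁸)^(1/4) = 116 K.

T_eq ≈ 116 K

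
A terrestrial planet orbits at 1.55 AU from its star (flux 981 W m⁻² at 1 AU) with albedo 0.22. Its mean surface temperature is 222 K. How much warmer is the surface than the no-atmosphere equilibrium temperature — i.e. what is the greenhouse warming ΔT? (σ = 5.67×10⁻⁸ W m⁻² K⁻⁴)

S = 981/1.55² = 408.3 W m⁻².
T_eq = [S(1−A)/(4σ)]^(1/4) = [408.3×0.78/(4×5.67×10⁻⁸)]^(1/4) = 193.6 K.
ΔT = T_surf − T_eq = 222 − 193.6.

ΔT ≈ 28.4 K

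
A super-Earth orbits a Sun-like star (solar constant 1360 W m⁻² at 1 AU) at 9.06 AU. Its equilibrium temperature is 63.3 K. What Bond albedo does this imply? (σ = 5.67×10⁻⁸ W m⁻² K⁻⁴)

Flux at 9.06 AU: S = 1360/9.06² = 16.6 W m⁻².
From T_eq⁴ = S(1−A)/(4σ): 1−A = 4σT_eq⁴/S.
1−A = 4 × 5.67×10⁻⁸ × (63.3)⁴ / 16.6 = 0.220.

A ≈ 0.78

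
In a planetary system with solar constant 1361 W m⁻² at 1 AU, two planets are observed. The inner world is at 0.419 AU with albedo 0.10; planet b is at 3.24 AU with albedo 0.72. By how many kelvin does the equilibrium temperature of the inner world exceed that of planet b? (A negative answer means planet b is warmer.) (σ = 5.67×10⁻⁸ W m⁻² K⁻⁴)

T_eq = [S₀(1−A)/(4σd²)]^(1/4), so T ∝ (1−A)^(1/4) / √d.
T₁ = [1361×0.90/(4×5.67×10⁻⁸×0.419²)]^(1/4) = 418.80 K.
T₂ = [1361×0.28/(4×5.67×10⁻⁸×3.24²)]^(1/4) = 112.48 K.

ΔT ≈ 306.3 K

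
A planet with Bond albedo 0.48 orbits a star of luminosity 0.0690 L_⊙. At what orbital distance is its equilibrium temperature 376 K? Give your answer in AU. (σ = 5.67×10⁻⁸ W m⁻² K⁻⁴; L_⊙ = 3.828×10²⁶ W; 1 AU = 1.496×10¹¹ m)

L = 0.0690 × 3.828×10²⁶ = 2.64×10²⁵ W.
From T_eq⁴ = L(1−A)/(16πσd²): d = √[L(1−A)/(16πσT_eq⁴)].
d = √[2.64×10²⁵ × 0.52 / (16π × 5.67×10⁻⁸ × (376)⁴)] = 1.55×10¹⁰ m = 0.104 AU.

d ≈ 0.104 AU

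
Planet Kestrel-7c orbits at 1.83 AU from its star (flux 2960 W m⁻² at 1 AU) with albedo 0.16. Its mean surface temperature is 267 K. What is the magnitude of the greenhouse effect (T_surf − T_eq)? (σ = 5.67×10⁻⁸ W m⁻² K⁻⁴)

ΔT ≈ 27.8 K

S = 2960/1.83² = 883.9 W m⁻².
T_eq = [S(1−A)/(4σ)]^(1/4) = [883.9×0.84/(4×5.67×10⁻⁸)]^(1/4) = 239.2 K.
ΔT = T_surf − T_eq = 267 − 239.2.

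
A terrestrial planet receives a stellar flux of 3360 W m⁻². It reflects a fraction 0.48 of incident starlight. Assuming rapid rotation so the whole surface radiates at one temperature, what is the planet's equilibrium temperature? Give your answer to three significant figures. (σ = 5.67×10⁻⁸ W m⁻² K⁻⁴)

T_eq ≈ 296 K

Energy balance: absorbed = emitted ⇒ πR²·S(1−A) = 4πR²·σT_eq⁴, so T_eq⁴ = S(1−A)/(4σ).
T_eq = [3360 × 0.52 / (4 × 5.67×10⁻⁸)]^(1/4) = (7.70×10⁹)^(1/4) = 296 K.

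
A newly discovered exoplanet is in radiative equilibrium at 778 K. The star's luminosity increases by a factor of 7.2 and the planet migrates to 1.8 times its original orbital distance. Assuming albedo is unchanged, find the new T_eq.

T_eq ∝ L^(1/4) · d^(−1/2).
T′ = 778 × 7.2^(1/4) / 1.8^(1/2) = 950 K.

T_eq ≈ 950 K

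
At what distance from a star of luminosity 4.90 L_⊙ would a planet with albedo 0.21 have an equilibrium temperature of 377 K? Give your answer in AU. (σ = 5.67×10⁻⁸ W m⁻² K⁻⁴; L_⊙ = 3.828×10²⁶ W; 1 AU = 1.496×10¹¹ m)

d ≈ 1.07 AU

L = 4.90 × 3.828×10²⁶ = 1.88×10²⁷ W.
From T_eq⁴ = L(1−A)/(16πσd²): d = √[L(1−A)/(16πσT_eq⁴)].
d = √[1.88×10²⁷ × 0.79 / (16π × 5.67×10⁻⁸ × (377)⁴)] = 1.60×10¹¹ m = 1.07 AU.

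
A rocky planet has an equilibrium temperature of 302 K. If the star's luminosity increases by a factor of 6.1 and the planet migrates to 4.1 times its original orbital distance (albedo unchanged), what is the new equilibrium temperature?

T_eq ≈ 234 K

T_eq ∝ L^(1/4) · d^(−1/2).
T′ = 302 × 6.1^(1/4) / 4.1^(1/2) = 234 K.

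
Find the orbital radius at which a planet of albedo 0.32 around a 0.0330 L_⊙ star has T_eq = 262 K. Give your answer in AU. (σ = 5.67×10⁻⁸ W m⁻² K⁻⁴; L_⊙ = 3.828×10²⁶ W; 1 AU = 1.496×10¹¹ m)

d ≈ 0.169 AU

L = 0.0330 × 3.828×10²⁶ = 1.26×10²⁵ W.
From T_eq⁴ = L(1−A)/(16πσd²): d = √[L(1−A)/(16πσT_eq⁴)].
d = √[1.26×10²⁵ × 0.68 / (16π × 5.67×10⁻⁸ × (262)⁴)] = 2.53×10¹⁰ m = 0.169 AU.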